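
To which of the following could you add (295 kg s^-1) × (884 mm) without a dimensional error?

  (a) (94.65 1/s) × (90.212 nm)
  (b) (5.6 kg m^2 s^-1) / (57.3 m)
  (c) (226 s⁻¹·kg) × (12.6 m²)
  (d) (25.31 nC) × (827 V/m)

Reference: [kg·s⁻¹] · [m] = kg·m·s⁻¹.
Each option:
  (a) [s⁻¹] · [m] = m·s⁻¹
  (b) [kg·m²·s⁻¹] / [m] = kg·m·s⁻¹  ← same
  (c) [kg·s⁻¹] · [m²] = kg·m²·s⁻¹
  (d) [s·A] · [kg·m·s⁻³·A⁻¹] = kg·m·s⁻²
Only (b) matches kg·m·s⁻¹.

(b)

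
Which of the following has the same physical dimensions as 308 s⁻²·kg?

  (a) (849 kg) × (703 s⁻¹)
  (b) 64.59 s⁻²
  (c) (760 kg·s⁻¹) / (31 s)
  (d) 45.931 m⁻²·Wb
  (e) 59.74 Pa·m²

(c)

Reference: kg·s⁻².
Each option:
  (a) [kg] · [s⁻¹] = kg·s⁻¹
  (b) s⁻²
  (c) [kg·s⁻¹] / [s] = kg·s⁻²  ← same
  (d) Wb·m⁻² = V·s·m⁻² = kg·s⁻²·A⁻¹
  (e) Pa·m² = N·m⁻²·m² = kg·m·s⁻²
Only (c) matches kg·s⁻².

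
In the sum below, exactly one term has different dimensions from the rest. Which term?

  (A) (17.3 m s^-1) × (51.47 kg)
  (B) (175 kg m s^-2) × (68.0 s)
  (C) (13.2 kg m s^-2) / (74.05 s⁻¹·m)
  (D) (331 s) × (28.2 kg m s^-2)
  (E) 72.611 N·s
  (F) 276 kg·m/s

(C)

In SI base units:
  (A) [m·s⁻¹] · [kg] = kg·m·s⁻¹
  (B) [kg·m·s⁻²] · [s] = kg·m·s⁻¹
  (C) [kg·m·s⁻²] / [m·s⁻¹] = kg·s⁻¹
  (D) [s] · [kg·m·s⁻²] = kg·m·s⁻¹
  (E) N·s = kg·m·s⁻²·s = kg·m·s⁻¹
  (F) kg·m·s⁻¹
All reduce to kg·m·s⁻¹ except (C), which is kg·s⁻¹.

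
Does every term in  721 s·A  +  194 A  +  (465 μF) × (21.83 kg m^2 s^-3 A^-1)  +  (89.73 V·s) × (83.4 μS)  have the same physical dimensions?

No

Expand each in SI base units:
  721 s·A:  A·s = s·A
  194 A:  A
  (465 μF) × (21.83 kg m^2 s^-3 A^-1):  [kg⁻¹·m⁻²·s⁴·A²] · [kg·m²·s⁻³·A⁻¹] = s·A
  (89.73 V·s) × (83.4 μS):  [kg·m²·s⁻²·A⁻¹] · [kg⁻¹·m⁻²·s³·A²] = s·A
The terms do not share a single dimension (A vs s·A).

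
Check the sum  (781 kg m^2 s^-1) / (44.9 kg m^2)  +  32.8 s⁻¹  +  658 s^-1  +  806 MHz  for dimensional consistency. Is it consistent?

In SI base units:
  (781 kg m^2 s^-1) / (44.9 kg m^2):  [kg·m²·s⁻¹] / [kg·m²] = s⁻¹
  32.8 s⁻¹:  s⁻¹
  658 s^-1:  s⁻¹
  806 MHz:  Hz = s⁻¹
Every term reduces to s⁻¹.

Yes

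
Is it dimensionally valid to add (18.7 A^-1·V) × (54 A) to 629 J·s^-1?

No

Expand each in SI base units:
  (18.7 A^-1·V) × (54 A):  [kg·m²·s⁻³·A⁻²] · [A] = kg·m²·s⁻³·A⁻¹
  629 J·s^-1:  J·s⁻¹ = N·m·s⁻¹ = kg·m²·s⁻³
kg·m²·s⁻³·A⁻¹ ≠ kg·m²·s⁻³, so they cannot be added.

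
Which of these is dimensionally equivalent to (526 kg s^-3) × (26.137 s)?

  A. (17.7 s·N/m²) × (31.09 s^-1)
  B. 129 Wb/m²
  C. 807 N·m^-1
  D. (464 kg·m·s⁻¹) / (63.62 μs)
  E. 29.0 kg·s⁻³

C.

Reference: [kg·s⁻³] · [s] = kg·s⁻².
Each option:
  A. [kg·m⁻¹·s⁻¹] · [s⁻¹] = kg·m⁻¹·s⁻²
  B. Wb·m⁻² = V·s·m⁻² = kg·s⁻²·A⁻¹
  C. N·m⁻¹ = kg·m·s⁻²·m⁻¹ = kg·s⁻²  ← same
  D. [kg·m·s⁻¹] / [s] = kg·m·s⁻²
  E. kg·s⁻³
Only C. matches kg·s⁻².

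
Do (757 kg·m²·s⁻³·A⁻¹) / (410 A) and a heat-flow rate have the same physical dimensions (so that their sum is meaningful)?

Reduce each to base SI dimensions:
  (757 kg·m²·s⁻³·A⁻¹) / (410 A):  [kg·m²·s⁻³·A⁻¹] / [A] = kg·m²·s⁻³·A⁻²
  a heat-flow rate:  [heat-flow rate] = kg·m²·s⁻³
kg·m²·s⁻³·A⁻² ≠ kg·m²·s⁻³, so they cannot be added.

No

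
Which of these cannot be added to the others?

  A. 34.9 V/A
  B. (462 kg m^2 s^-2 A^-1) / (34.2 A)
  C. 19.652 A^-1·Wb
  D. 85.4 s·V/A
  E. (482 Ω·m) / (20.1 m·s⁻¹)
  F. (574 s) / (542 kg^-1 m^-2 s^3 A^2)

A.

Dimensions:
  A. V·A⁻¹ = J·C⁻¹·A⁻¹ = kg·m²·s⁻³·A⁻²
  B. [kg·m²·s⁻²·A⁻¹] / [A] = kg·m²·s⁻²·A⁻²
  C. Wb·A⁻¹ = V·s·A⁻¹ = kg·m²·s⁻²·A⁻²
  D. V·s·A⁻¹ = J·C⁻¹·s·A⁻¹ = kg·m²·s⁻²·A⁻²
  E. [kg·m³·s⁻³·A⁻²] / [m·s⁻¹] = kg·m²·s⁻²·A⁻²
  F. [s] / [kg⁻¹·m⁻²·s³·A²] = kg·m²·s⁻²·A⁻²
All reduce to kg·m²·s⁻²·A⁻² except A., which is kg·m²·s⁻³·A⁻².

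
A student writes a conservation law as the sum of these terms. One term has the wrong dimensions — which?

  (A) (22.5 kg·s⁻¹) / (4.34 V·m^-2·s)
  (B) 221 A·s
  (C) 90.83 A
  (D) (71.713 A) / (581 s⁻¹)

Work out the base dimensions of each:
  (A) [kg·s⁻¹] / [kg·s⁻²·A⁻¹] = s·A
  (B) A·s = s·A
  (C) A
  (D) [A] / [s⁻¹] = s·A
All reduce to s·A except (C), which is A.

(C)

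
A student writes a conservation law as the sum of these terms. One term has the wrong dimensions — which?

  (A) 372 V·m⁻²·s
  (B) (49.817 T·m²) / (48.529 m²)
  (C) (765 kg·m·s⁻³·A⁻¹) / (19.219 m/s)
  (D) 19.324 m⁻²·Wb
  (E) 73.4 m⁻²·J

In SI base units:
  (A) V·s·m⁻² = J·C⁻¹·s·m⁻² = kg·s⁻²·A⁻¹
  (B) [kg·m²·s⁻²·A⁻¹] / [m²] = kg·s⁻²·A⁻¹
  (C) [kg·m·s⁻³·A⁻¹] / [m·s⁻¹] = kg·s⁻²·A⁻¹
  (D) Wb·m⁻² = V·s·m⁻² = kg·s⁻²·A⁻¹
  (E) J·m⁻² = N·m·m⁻² = kg·s⁻²
All reduce to kg·s⁻²·A⁻¹ except (E), which is kg·s⁻².

(E)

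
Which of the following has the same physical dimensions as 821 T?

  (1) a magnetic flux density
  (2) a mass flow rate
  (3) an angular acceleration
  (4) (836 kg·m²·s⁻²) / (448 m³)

Reference: T = Wb·m⁻² = kg·s⁻²·A⁻¹.
Each option:
  (1) [magnetic flux density] = kg·s⁻²·A⁻¹  ← same
  (2) [mass flow rate] = kg·s⁻¹
  (3) [angular acceleration] = s⁻²
  (4) [kg·m²·s⁻²] / [m³] = kg·m⁻¹·s⁻²
Only (1) matches kg·s⁻²·A⁻¹.

(1)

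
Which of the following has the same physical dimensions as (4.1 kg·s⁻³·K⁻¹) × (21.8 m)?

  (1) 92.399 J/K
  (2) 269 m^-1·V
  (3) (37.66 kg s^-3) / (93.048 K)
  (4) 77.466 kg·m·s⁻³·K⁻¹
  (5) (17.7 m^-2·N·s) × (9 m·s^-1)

(4)

Reference: [kg·s⁻³·K⁻¹] · [m] = kg·m·s⁻³·K⁻¹.
Each option:
  (1) J·K⁻¹ = N·m·K⁻¹ = kg·m²·s⁻²·K⁻¹
  (2) V·m⁻¹ = J·C⁻¹·m⁻¹ = kg·m·s⁻³·A⁻¹
  (3) [kg·s⁻³] / [K] = kg·s⁻³·K⁻¹
  (4) kg·m·s⁻³·K⁻¹  ← same
  (5) [kg·m⁻¹·s⁻¹] · [m·s⁻¹] = kg·s⁻²
Only (4) matches kg·m·s⁻³·K⁻¹.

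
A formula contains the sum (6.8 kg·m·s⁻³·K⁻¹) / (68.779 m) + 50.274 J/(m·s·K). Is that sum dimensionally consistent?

Dimensions:
  (6.8 kg·m·s⁻³·K⁻¹) / (68.779 m):  [kg·m·s⁻³·K⁻¹] / [m] = kg·s⁻³·K⁻¹
  50.274 J/(m·s·K):  J·s⁻¹·m⁻¹·K⁻¹ = N·m·s⁻¹·m⁻¹·K⁻¹ = kg·m·s⁻³·K⁻¹
kg·s⁻³·K⁻¹ ≠ kg·m·s⁻³·K⁻¹, so they cannot be added.

No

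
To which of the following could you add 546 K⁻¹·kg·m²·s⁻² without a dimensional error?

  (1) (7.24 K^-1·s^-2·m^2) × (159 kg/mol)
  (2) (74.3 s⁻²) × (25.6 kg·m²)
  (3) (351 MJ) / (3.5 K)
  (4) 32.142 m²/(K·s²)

(3)

Reference: kg·m²·s⁻²·K⁻¹.
Each option:
  (1) [m²·s⁻²·K⁻¹] · [kg·mol⁻¹] = kg·m²·s⁻²·K⁻¹·mol⁻¹
  (2) [s⁻²] · [kg·m²] = kg·m²·s⁻²
  (3) [kg·m²·s⁻²] / [K] = kg·m²·s⁻²·K⁻¹  ← same
  (4) m²·s⁻²·K⁻¹
Only (3) matches kg·m²·s⁻²·K⁻¹.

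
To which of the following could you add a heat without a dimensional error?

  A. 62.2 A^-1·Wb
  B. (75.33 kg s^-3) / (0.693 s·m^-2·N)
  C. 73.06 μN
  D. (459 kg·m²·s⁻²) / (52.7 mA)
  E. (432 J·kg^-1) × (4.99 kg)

E.

Reference: [heat] = kg·m²·s⁻².
Each option:
  A. Wb·A⁻¹ = V·s·A⁻¹ = kg·m²·s⁻²·A⁻²
  B. [kg·s⁻³] / [kg·m⁻¹·s⁻¹] = m·s⁻²
  C. N = kg·m·s⁻²
  D. [kg·m²·s⁻²] / [A] = kg·m²·s⁻²·A⁻¹
  E. [m²·s⁻²] · [kg] = kg·m²·s⁻²  ← same
Only E. matches kg·m²·s⁻².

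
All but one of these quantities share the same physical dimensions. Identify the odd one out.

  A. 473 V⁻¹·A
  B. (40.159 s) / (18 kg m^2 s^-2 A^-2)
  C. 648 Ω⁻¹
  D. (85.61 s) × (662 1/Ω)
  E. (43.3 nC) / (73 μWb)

D.

Work out the base dimensions of each:
  A. A·V⁻¹ = A·(J·C⁻¹)⁻¹ = kg⁻¹·m⁻²·s³·A²
  B. [s] / [kg·m²·s⁻²·A⁻²] = kg⁻¹·m⁻²·s³·A²
  C. Ω⁻¹ = (V·A⁻¹)⁻¹ = kg⁻¹·m⁻²·s³·A²
  D. [s] · [kg⁻¹·m⁻²·s³·A²] = kg⁻¹·m⁻²·s⁴·A²
  E. [s·A] / [kg·m²·s⁻²·A⁻¹] = kg⁻¹·m⁻²·s³·A²
All reduce to kg⁻¹·m⁻²·s³·A² except D., which is kg⁻¹·m⁻²·s⁴·A².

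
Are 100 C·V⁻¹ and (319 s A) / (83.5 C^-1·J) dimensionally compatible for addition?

Expand each in SI base units:
  100 C·V⁻¹:  C·V⁻¹ = s·A·(J·C⁻¹)⁻¹ = kg⁻¹·m⁻²·s⁴·A²
  (319 s A) / (83.5 C^-1·J):  [s·A] / [kg·m²·s⁻³·A⁻¹] = kg⁻¹·m⁻²·s⁴·A²
Both are kg⁻¹·m⁻²·s⁴·A², so they have the same dimensions and can be added.

Yes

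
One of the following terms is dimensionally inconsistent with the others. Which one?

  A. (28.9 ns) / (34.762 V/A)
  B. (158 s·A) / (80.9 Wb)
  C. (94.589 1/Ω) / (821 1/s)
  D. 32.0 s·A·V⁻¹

Reduce each to base SI dimensions:
  A. [s] / [kg·m²·s⁻³·A⁻²] = kg⁻¹·m⁻²·s⁴·A²
  B. [s·A] / [kg·m²·s⁻²·A⁻¹] = kg⁻¹·m⁻²·s³·A²
  C. [kg⁻¹·m⁻²·s³·A²] / [s⁻¹] = kg⁻¹·m⁻²·s⁴·A²
  D. A·s·V⁻¹ = A·s·(J·C⁻¹)⁻¹ = kg⁻¹·m⁻²·s⁴·A²
All reduce to kg⁻¹·m⁻²·s⁴·A² except B., which is kg⁻¹·m⁻²·s³·A².

B.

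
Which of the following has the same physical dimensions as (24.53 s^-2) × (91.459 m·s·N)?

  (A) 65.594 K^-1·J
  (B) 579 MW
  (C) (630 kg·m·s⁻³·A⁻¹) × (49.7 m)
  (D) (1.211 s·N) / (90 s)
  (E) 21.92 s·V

Reference: [s⁻²] · [kg·m²·s⁻¹] = kg·m²·s⁻³.
Each option:
  (A) J·K⁻¹ = N·m·K⁻¹ = kg·m²·s⁻²·K⁻¹
  (B) W = J·s⁻¹ = kg·m²·s⁻³  ← same
  (C) [kg·m·s⁻³·A⁻¹] · [m] = kg·m²·s⁻³·A⁻¹
  (D) [kg·m·s⁻¹] / [s] = kg·m·s⁻²
  (E) V·s = J·C⁻¹·s = kg·m²·s⁻²·A⁻¹
Only (B) matches kg·m²·s⁻³.

(B)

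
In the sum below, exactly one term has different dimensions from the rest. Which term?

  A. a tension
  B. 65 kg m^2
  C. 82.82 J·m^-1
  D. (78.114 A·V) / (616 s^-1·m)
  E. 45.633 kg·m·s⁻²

B.

Dimensions:
  A. [tension] = kg·m·s⁻²
  B. kg·m²
  C. J·m⁻¹ = N·m·m⁻¹ = kg·m·s⁻²
  D. [kg·m²·s⁻³] / [m·s⁻¹] = kg·m·s⁻²
  E. kg·m·s⁻²
All reduce to kg·m·s⁻² except B., which is kg·m².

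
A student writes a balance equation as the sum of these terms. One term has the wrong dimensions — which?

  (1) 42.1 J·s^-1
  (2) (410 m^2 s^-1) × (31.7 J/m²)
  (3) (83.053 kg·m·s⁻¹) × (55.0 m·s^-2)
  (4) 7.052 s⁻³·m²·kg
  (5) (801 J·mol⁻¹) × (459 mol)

(5)

Work out the base dimensions of each:
  (1) J·s⁻¹ = N·m·s⁻¹ = kg·m²·s⁻³
  (2) [m²·s⁻¹] · [kg·s⁻²] = kg·m²·s⁻³
  (3) [kg·m·s⁻¹] · [m·s⁻²] = kg·m²·s⁻³
  (4) kg·m²·s⁻³
  (5) [kg·m²·s⁻²·mol⁻¹] · [mol] = kg·m²·s⁻²
All reduce to kg·m²·s⁻³ except (5), which is kg·m²·s⁻².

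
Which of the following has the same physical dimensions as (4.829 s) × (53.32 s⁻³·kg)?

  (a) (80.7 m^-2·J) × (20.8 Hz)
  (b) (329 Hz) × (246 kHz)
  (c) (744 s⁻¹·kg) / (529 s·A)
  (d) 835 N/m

Reference: [s] · [kg·s⁻³] = kg·s⁻².
Each option:
  (a) [kg·s⁻²] · [s⁻¹] = kg·s⁻³
  (b) [s⁻¹] · [s⁻¹] = s⁻²
  (c) [kg·s⁻¹] / [s·A] = kg·s⁻²·A⁻¹
  (d) N·m⁻¹ = kg·m·s⁻²·m⁻¹ = kg·s⁻²  ← same
Only (d) matches kg·s⁻².

(d)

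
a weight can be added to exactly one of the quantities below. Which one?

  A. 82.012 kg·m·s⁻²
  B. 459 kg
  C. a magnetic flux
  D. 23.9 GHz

A.

Reference: [weight] = kg·m·s⁻².
Each option:
  A. kg·m·s⁻²  ← same
  B. kg
  C. [magnetic flux] = kg·m²·s⁻²·A⁻¹
  D. Hz = s⁻¹
Only A. matches kg·m·s⁻².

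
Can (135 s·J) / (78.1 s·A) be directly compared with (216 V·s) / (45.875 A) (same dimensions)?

In SI base units:
  (135 s·J) / (78.1 s·A):  [kg·m²·s⁻¹] / [s·A] = kg·m²·s⁻²·A⁻¹
  (216 V·s) / (45.875 A):  [kg·m²·s⁻²·A⁻¹] / [A] = kg·m²·s⁻²·A⁻²
kg·m²·s⁻²·A⁻¹ ≠ kg·m²·s⁻²·A⁻², so they cannot be added.

No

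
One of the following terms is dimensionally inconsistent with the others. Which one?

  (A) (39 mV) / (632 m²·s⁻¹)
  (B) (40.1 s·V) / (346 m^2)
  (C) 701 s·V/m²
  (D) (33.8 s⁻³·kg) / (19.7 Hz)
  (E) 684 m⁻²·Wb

Work out the base dimensions of each:
  (A) [kg·m²·s⁻³·A⁻¹] / [m²·s⁻¹] = kg·s⁻²·A⁻¹
  (B) [kg·m²·s⁻²·A⁻¹] / [m²] = kg·s⁻²·A⁻¹
  (C) V·s·m⁻² = J·C⁻¹·s·m⁻² = kg·s⁻²·A⁻¹
  (D) [kg·s⁻³] / [s⁻¹] = kg·s⁻²
  (E) Wb·m⁻² = V·s·m⁻² = kg·s⁻²·A⁻¹
All reduce to kg·s⁻²·A⁻¹ except (D), which is kg·s⁻².

(D)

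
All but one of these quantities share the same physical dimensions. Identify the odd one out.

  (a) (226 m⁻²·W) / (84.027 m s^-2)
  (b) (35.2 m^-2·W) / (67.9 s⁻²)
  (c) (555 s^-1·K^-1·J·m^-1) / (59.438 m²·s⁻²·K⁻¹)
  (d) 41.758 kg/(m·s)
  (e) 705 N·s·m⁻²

(b)

In SI base units:
  (a) [kg·s⁻³] / [m·s⁻²] = kg·m⁻¹·s⁻¹
  (b) [kg·s⁻³] / [s⁻²] = kg·s⁻¹
  (c) [kg·m·s⁻³·K⁻¹] / [m²·s⁻²·K⁻¹] = kg·m⁻¹·s⁻¹
  (d) kg·m⁻¹·s⁻¹
  (e) N·s·m⁻² = kg·m·s⁻²·s·m⁻² = kg·m⁻¹·s⁻¹
All reduce to kg·m⁻¹·s⁻¹ except (b), which is kg·s⁻¹.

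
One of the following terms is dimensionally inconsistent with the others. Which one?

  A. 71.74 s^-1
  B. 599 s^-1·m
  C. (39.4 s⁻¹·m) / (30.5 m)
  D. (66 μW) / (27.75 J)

B.

Expand each in SI base units:
  A. s⁻¹
  B. m·s⁻¹
  C. [m·s⁻¹] / [m] = s⁻¹
  D. [kg·m²·s⁻³] / [kg·m²·s⁻²] = s⁻¹
All reduce to s⁻¹ except B., which is m·s⁻¹.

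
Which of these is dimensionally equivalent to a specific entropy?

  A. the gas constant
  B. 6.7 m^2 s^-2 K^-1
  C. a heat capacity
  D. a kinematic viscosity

Reference: [specific entropy] = m²·s⁻²·K⁻¹.
Each option:
  A. [gas constant] = kg·m²·s⁻²·K⁻¹·mol⁻¹
  B. m²·s⁻²·K⁻¹  ← same
  C. [heat capacity] = kg·m²·s⁻²·K⁻¹
  D. [kinematic viscosity] = m²·s⁻¹
Only B. matches m²·s⁻²·K⁻¹.

B.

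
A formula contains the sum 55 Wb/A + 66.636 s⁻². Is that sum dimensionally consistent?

No

Reduce each to base SI dimensions:
  55 Wb/A:  Wb·A⁻¹ = V·s·A⁻¹ = kg·m²·s⁻²·A⁻²
  66.636 s⁻²:  s⁻²
kg·m²·s⁻²·A⁻² ≠ s⁻², so they cannot be added.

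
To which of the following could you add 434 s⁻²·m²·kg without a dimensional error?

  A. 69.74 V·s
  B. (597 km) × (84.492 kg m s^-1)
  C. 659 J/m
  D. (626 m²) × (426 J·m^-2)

D.

Reference: kg·m²·s⁻².
Each option:
  A. V·s = J·C⁻¹·s = kg·m²·s⁻²·A⁻¹
  B. [m] · [kg·m·s⁻¹] = kg·m²·s⁻¹
  C. J·m⁻¹ = N·m·m⁻¹ = kg·m·s⁻²
  D. [m²] · [kg·s⁻²] = kg·m²·s⁻²  ← same
Only D. matches kg·m²·s⁻².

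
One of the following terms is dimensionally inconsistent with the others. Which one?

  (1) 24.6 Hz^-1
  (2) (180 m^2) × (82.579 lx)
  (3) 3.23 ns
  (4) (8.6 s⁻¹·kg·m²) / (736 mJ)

(2)

Reduce each to base SI dimensions:
  (1) Hz⁻¹ = (s⁻¹)⁻¹ = s
  (2) [m²] · [m⁻²·cd] = cd
  (3) s
  (4) [kg·m²·s⁻¹] / [kg·m²·s⁻²] = s
All reduce to s except (2), which is cd.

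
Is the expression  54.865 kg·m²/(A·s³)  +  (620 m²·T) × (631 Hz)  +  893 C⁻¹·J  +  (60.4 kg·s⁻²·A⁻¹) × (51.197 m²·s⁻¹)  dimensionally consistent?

Yes

Expand each in SI base units:
  54.865 kg·m²/(A·s³):  kg·m²·s⁻³·A⁻¹
  (620 m²·T) × (631 Hz):  [kg·m²·s⁻²·A⁻¹] · [s⁻¹] = kg·m²·s⁻³·A⁻¹
  893 C⁻¹·J:  J·C⁻¹ = N·m·(s·A)⁻¹ = kg·m²·s⁻³·A⁻¹
  (60.4 kg·s⁻²·A⁻¹) × (51.197 m²·s⁻¹):  [kg·s⁻²·A⁻¹] · [m²·s⁻¹] = kg·m²·s⁻³·A⁻¹
Every term reduces to kg·m²·s⁻³·A⁻¹.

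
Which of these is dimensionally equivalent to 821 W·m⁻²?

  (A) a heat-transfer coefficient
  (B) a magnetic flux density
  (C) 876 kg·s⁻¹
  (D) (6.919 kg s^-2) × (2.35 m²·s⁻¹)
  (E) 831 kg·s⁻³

(E)

Reference: W·m⁻² = J·s⁻¹·m⁻² = kg·s⁻³.
Each option:
  (A) [heat-transfer coefficient] = kg·s⁻³·K⁻¹
  (B) [magnetic flux density] = kg·s⁻²·A⁻¹
  (C) kg·s⁻¹
  (D) [kg·s⁻²] · [m²·s⁻¹] = kg·m²·s⁻³
  (E) kg·s⁻³  ← same
Only (E) matches kg·s⁻³.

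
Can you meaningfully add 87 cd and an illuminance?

In SI base units:
  87 cd:  cd
  an illuminance:  [illuminance] = m⁻²·cd
cd ≠ m⁻²·cd, so they cannot be added.

No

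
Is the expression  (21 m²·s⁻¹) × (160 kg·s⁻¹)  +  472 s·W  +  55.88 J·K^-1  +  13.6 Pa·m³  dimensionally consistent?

No

Reduce each to base SI dimensions:
  (21 m²·s⁻¹) × (160 kg·s⁻¹):  [m²·s⁻¹] · [kg·s⁻¹] = kg·m²·s⁻²
  472 s·W:  W·s = J·s⁻¹·s = kg·m²·s⁻²
  55.88 J·K^-1:  J·K⁻¹ = N·m·K⁻¹ = kg·m²·s⁻²·K⁻¹
  13.6 Pa·m³:  Pa·m³ = N·m⁻²·m³ = kg·m²·s⁻²
The terms do not share a single dimension (kg·m²·s⁻² vs kg·m²·s⁻²·K⁻¹).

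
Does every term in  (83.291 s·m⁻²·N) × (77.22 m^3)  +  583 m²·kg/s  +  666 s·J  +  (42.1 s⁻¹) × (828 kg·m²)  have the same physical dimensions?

Expand each in SI base units:
  (83.291 s·m⁻²·N) × (77.22 m^3):  [kg·m⁻¹·s⁻¹] · [m³] = kg·m²·s⁻¹
  583 m²·kg/s:  kg·m²·s⁻¹
  666 s·J:  J·s = N·m·s = kg·m²·s⁻¹
  (42.1 s⁻¹) × (828 kg·m²):  [s⁻¹] · [kg·m²] = kg·m²·s⁻¹
Every term reduces to kg·m²·s⁻¹.

Yes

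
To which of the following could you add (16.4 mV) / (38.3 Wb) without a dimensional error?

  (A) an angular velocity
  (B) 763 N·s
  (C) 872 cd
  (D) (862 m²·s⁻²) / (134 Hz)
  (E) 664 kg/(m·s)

(A)

Reference: [kg·m²·s⁻³·A⁻¹] / [kg·m²·s⁻²·A⁻¹] = s⁻¹.
Each option:
  (A) [angular velocity] = s⁻¹  ← same
  (B) N·s = kg·m·s⁻²·s = kg·m·s⁻¹
  (C) cd
  (D) [m²·s⁻²] / [s⁻¹] = m²·s⁻¹
  (E) kg·m⁻¹·s⁻¹
Only (A) matches s⁻¹.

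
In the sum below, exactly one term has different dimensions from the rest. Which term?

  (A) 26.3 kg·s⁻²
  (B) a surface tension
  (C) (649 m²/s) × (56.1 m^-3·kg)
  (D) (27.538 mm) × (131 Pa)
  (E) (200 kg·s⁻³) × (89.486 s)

(C)

Reduce each to base SI dimensions:
  (A) kg·s⁻²
  (B) [surface tension] = kg·s⁻²
  (C) [m²·s⁻¹] · [kg·m⁻³] = kg·m⁻¹·s⁻¹
  (D) [m] · [kg·m⁻¹·s⁻²] = kg·s⁻²
  (E) [kg·s⁻³] · [s] = kg·s⁻²
All reduce to kg·s⁻² except (C), which is kg·m⁻¹·s⁻¹.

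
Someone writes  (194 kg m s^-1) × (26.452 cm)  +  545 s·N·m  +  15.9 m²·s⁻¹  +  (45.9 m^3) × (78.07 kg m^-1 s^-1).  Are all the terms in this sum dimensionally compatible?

Work out the base dimensions of each:
  (194 kg m s^-1) × (26.452 cm):  [kg·m·s⁻¹] · [m] = kg·m²·s⁻¹
  545 s·N·m:  N·m·s = kg·m·s⁻²·m·s = kg·m²·s⁻¹
  15.9 m²·s⁻¹:  m²·s⁻¹
  (45.9 m^3) × (78.07 kg m^-1 s^-1):  [m³] · [kg·m⁻¹·s⁻¹] = kg·m²·s⁻¹
The terms do not share a single dimension (kg·m²·s⁻¹ vs m²·s⁻¹).

No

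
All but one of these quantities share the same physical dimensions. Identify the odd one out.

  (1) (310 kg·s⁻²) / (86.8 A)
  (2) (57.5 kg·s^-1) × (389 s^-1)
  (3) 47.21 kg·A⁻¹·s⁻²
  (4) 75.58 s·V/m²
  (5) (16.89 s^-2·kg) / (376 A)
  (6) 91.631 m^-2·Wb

Reduce each to base SI dimensions:
  (1) [kg·s⁻²] / [A] = kg·s⁻²·A⁻¹
  (2) [kg·s⁻¹] · [s⁻¹] = kg·s⁻²
  (3) kg·s⁻²·A⁻¹
  (4) V·s·m⁻² = J·C⁻¹·s·m⁻² = kg·s⁻²·A⁻¹
  (5) [kg·s⁻²] / [A] = kg·s⁻²·A⁻¹
  (6) Wb·m⁻² = V·s·m⁻² = kg·s⁻²·A⁻¹
All reduce to kg·s⁻²·A⁻¹ except (2), which is kg·s⁻².

(2)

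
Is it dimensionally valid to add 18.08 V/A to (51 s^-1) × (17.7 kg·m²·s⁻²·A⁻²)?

Yes

Work out the base dimensions of each:
  18.08 V/A:  V·A⁻¹ = J·C⁻¹·A⁻¹ = kg·m²·s⁻³·A⁻²
  (51 s^-1) × (17.7 kg·m²·s⁻²·A⁻²):  [s⁻¹] · [kg·m²·s⁻²·A⁻²] = kg·m²·s⁻³·A⁻²
Both are kg·m²·s⁻³·A⁻², so they have the same dimensions and can be added.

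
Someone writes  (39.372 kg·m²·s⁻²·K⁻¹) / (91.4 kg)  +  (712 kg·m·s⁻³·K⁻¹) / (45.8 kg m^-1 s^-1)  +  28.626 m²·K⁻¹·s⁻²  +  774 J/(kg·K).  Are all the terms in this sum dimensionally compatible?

Yes

In SI base units:
  (39.372 kg·m²·s⁻²·K⁻¹) / (91.4 kg):  [kg·m²·s⁻²·K⁻¹] / [kg] = m²·s⁻²·K⁻¹
  (712 kg·m·s⁻³·K⁻¹) / (45.8 kg m^-1 s^-1):  [kg·m·s⁻³·K⁻¹] / [kg·m⁻¹·s⁻¹] = m²·s⁻²·K⁻¹
  28.626 m²·K⁻¹·s⁻²:  m²·s⁻²·K⁻¹
  774 J/(kg·K):  J·kg⁻¹·K⁻¹ = N·m·kg⁻¹·K⁻¹ = m²·s⁻²·K⁻¹
Every term reduces to m²·s⁻²·K⁻¹.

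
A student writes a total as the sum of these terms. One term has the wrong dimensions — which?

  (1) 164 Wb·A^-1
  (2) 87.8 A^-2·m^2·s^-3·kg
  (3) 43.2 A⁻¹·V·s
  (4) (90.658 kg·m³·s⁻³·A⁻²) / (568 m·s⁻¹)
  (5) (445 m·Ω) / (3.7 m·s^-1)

(2)

Dimensions:
  (1) Wb·A⁻¹ = V·s·A⁻¹ = kg·m²·s⁻²·A⁻²
  (2) kg·m²·s⁻³·A⁻²
  (3) V·s·A⁻¹ = J·C⁻¹·s·A⁻¹ = kg·m²·s⁻²·A⁻²
  (4) [kg·m³·s⁻³·A⁻²] / [m·s⁻¹] = kg·m²·s⁻²·A⁻²
  (5) [kg·m³·s⁻³·A⁻²] / [m·s⁻¹] = kg·m²·s⁻²·A⁻²
All reduce to kg·m²·s⁻²·A⁻² except (2), which is kg·m²·s⁻³·A⁻².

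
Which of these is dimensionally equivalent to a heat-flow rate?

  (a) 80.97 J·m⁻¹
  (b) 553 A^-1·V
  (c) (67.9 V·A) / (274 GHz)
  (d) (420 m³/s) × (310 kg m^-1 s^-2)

Reference: [heat-flow rate] = kg·m²·s⁻³.
Each option:
  (a) J·m⁻¹ = N·m·m⁻¹ = kg·m·s⁻²
  (b) V·A⁻¹ = J·C⁻¹·A⁻¹ = kg·m²·s⁻³·A⁻²
  (c) [kg·m²·s⁻³] / [s⁻¹] = kg·m²·s⁻²
  (d) [m³·s⁻¹] · [kg·m⁻¹·s⁻²] = kg·m²·s⁻³  ← same
Only (d) matches kg·m²·s⁻³.

(d)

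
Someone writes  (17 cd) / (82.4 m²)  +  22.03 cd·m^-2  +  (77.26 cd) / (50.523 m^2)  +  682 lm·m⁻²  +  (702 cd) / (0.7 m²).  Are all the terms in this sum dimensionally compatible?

Yes

In SI base units:
  (17 cd) / (82.4 m²):  [cd] / [m²] = m⁻²·cd
  22.03 cd·m^-2:  cd·m⁻² = m⁻²·cd
  (77.26 cd) / (50.523 m^2):  [cd] / [m²] = m⁻²·cd
  682 lm·m⁻²:  lm·m⁻² = cd·m⁻² = m⁻²·cd
  (702 cd) / (0.7 m²):  [cd] / [m²] = m⁻²·cd
Every term reduces to m⁻²·cd.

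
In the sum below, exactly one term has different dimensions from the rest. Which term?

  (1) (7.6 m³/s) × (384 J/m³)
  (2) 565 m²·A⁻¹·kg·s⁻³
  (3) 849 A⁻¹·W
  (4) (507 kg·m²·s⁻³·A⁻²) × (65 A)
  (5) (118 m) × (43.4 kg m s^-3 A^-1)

Reduce each to base SI dimensions:
  (1) [m³·s⁻¹] · [kg·m⁻¹·s⁻²] = kg·m²·s⁻³
  (2) kg·m²·s⁻³·A⁻¹
  (3) W·A⁻¹ = J·s⁻¹·A⁻¹ = kg·m²·s⁻³·A⁻¹
  (4) [kg·m²·s⁻³·A⁻²] · [A] = kg·m²·s⁻³·A⁻¹
  (5) [m] · [kg·m·s⁻³·A⁻¹] = kg·m²·s⁻³·A⁻¹
All reduce to kg·m²·s⁻³·A⁻¹ except (1), which is kg·m²·s⁻³.

(1)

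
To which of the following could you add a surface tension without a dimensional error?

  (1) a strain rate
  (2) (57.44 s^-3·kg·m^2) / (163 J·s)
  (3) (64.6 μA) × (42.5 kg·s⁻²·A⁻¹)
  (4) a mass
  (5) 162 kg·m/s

(3)

Reference: [surface tension] = kg·s⁻².
Each option:
  (1) [strain rate] = s⁻¹
  (2) [kg·m²·s⁻³] / [kg·m²·s⁻¹] = s⁻²
  (3) [A] · [kg·s⁻²·A⁻¹] = kg·s⁻²  ← same
  (4) [mass] = kg
  (5) kg·m·s⁻¹
Only (3) matches kg·s⁻².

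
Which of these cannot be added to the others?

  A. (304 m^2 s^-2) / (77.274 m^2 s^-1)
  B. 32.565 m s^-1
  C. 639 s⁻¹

B.

Dimensions:
  A. [m²·s⁻²] / [m²·s⁻¹] = s⁻¹
  B. m·s⁻¹
  C. s⁻¹
All reduce to s⁻¹ except B., which is m·s⁻¹.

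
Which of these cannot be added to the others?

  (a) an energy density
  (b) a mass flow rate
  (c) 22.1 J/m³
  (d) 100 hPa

(b)

Expand each in SI base units:
  (a) [energy density] = kg·m⁻¹·s⁻²
  (b) [mass flow rate] = kg·s⁻¹
  (c) J·m⁻³ = N·m·m⁻³ = kg·m⁻¹·s⁻²
  (d) Pa = N·m⁻² = kg·m⁻¹·s⁻²
All reduce to kg·m⁻¹·s⁻² except (b), which is kg·s⁻¹.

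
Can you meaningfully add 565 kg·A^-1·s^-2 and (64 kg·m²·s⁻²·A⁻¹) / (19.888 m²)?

In SI base units:
  565 kg·A^-1·s^-2:  kg·s⁻²·A⁻¹
  (64 kg·m²·s⁻²·A⁻¹) / (19.888 m²):  [kg·m²·s⁻²·A⁻¹] / [m²] = kg·s⁻²·A⁻¹
Both are kg·s⁻²·A⁻¹, so they have the same dimensions and can be added.

Yes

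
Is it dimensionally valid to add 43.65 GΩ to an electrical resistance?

Dimensions:
  43.65 GΩ:  Ω = V·A⁻¹ = kg·m²·s⁻³·A⁻²
  an electrical resistance:  [electrical resistance] = kg·m²·s⁻³·A⁻²
Both are kg·m²·s⁻³·A⁻², so they have the same dimensions and can be added.

Yes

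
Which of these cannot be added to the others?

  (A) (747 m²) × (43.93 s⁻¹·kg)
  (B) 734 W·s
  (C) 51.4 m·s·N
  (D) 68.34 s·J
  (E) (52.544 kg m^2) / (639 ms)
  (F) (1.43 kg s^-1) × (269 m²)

In SI base units:
  (A) [m²] · [kg·s⁻¹] = kg·m²·s⁻¹
  (B) W·s = J·s⁻¹·s = kg·m²·s⁻²
  (C) N·m·s = kg·m·s⁻²·m·s = kg·m²·s⁻¹
  (D) J·s = N·m·s = kg·m²·s⁻¹
  (E) [kg·m²] / [s] = kg·m²·s⁻¹
  (F) [kg·s⁻¹] · [m²] = kg·m²·s⁻¹
All reduce to kg·m²·s⁻¹ except (B), which is kg·m²·s⁻².

(B)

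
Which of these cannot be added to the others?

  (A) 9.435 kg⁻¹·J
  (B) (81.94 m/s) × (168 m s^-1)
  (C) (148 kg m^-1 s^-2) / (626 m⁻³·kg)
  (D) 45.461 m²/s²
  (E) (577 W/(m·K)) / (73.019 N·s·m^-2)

(E)

Expand each in SI base units:
  (A) J·kg⁻¹ = N·m·kg⁻¹ = m²·s⁻²
  (B) [m·s⁻¹] · [m·s⁻¹] = m²·s⁻²
  (C) [kg·m⁻¹·s⁻²] / [kg·m⁻³] = m²·s⁻²
  (D) m²·s⁻²
  (E) [kg·m·s⁻³·K⁻¹] / [kg·m⁻¹·s⁻¹] = m²·s⁻²·K⁻¹
All reduce to m²·s⁻² except (E), which is m²·s⁻²·K⁻¹.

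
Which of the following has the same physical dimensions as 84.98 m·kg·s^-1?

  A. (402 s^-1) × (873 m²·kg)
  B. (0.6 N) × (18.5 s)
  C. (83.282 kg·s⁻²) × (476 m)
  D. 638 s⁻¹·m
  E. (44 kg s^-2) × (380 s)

Reference: kg·m·s⁻¹.
Each option:
  A. [s⁻¹] · [kg·m²] = kg·m²·s⁻¹
  B. [kg·m·s⁻²] · [s] = kg·m·s⁻¹  ← same
  C. [kg·s⁻²] · [m] = kg·m·s⁻²
  D. m·s⁻¹
  E. [kg·s⁻²] · [s] = kg·s⁻¹
Only B. matches kg·m·s⁻¹.

B.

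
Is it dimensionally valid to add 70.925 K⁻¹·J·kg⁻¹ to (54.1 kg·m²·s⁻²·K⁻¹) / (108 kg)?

Dimensions:
  70.925 K⁻¹·J·kg⁻¹:  J·kg⁻¹·K⁻¹ = N·m·kg⁻¹·K⁻¹ = m²·s⁻²·K⁻¹
  (54.1 kg·m²·s⁻²·K⁻¹) / (108 kg):  [kg·m²·s⁻²·K⁻¹] / [kg] = m²·s⁻²·K⁻¹
Both are m²·s⁻²·K⁻¹, so they have the same dimensions and can be added.

Yes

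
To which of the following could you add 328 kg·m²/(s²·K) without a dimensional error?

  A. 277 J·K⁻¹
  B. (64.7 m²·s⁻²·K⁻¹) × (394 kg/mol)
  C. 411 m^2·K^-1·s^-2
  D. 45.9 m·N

Reference: kg·m²·s⁻²·K⁻¹.
Each option:
  A. J·K⁻¹ = N·m·K⁻¹ = kg·m²·s⁻²·K⁻¹  ← same
  B. [m²·s⁻²·K⁻¹] · [kg·mol⁻¹] = kg·m²·s⁻²·K⁻¹·mol⁻¹
  C. m²·s⁻²·K⁻¹
  D. N·m = kg·m·s⁻²·m = kg·m²·s⁻²
Only A. matches kg·m²·s⁻²·K⁻¹.

A.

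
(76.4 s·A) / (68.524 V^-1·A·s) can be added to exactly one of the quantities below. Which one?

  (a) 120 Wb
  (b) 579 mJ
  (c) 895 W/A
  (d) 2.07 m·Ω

(c)

Reference: [s·A] / [kg⁻¹·m⁻²·s⁴·A²] = kg·m²·s⁻³·A⁻¹.
Each option:
  (a) Wb = V·s = kg·m²·s⁻²·A⁻¹
  (b) J = N·m = kg·m²·s⁻²
  (c) W·A⁻¹ = J·s⁻¹·A⁻¹ = kg·m²·s⁻³·A⁻¹  ← same
  (d) Ω·m = V·A⁻¹·m = kg·m³·s⁻³·A⁻²
Only (c) matches kg·m²·s⁻³·A⁻¹.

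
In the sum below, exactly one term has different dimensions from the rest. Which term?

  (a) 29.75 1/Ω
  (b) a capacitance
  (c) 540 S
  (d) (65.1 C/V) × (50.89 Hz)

Expand each in SI base units:
  (a) Ω⁻¹ = (V·A⁻¹)⁻¹ = kg⁻¹·m⁻²·s³·A²
  (b) [capacitance] = kg⁻¹·m⁻²·s⁴·A²
  (c) S = Ω⁻¹ = kg⁻¹·m⁻²·s³·A²
  (d) [kg⁻¹·m⁻²·s⁴·A²] · [s⁻¹] = kg⁻¹·m⁻²·s³·A²
All reduce to kg⁻¹·m⁻²·s³·A² except (b), which is kg⁻¹·m⁻²·s⁴·A².

(b)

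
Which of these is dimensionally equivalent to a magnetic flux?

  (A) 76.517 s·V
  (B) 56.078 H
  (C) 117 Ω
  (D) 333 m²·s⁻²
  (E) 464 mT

Reference: [magnetic flux] = kg·m²·s⁻²·A⁻¹.
Each option:
  (A) V·s = J·C⁻¹·s = kg·m²·s⁻²·A⁻¹  ← same
  (B) H = V·s·A⁻¹ = kg·m²·s⁻²·A⁻²
  (C) Ω = V·A⁻¹ = kg·m²·s⁻³·A⁻²
  (D) m²·s⁻²
  (E) T = Wb·m⁻² = kg·s⁻²·A⁻¹
Only (A) matches kg·m²·s⁻²·A⁻¹.

(A)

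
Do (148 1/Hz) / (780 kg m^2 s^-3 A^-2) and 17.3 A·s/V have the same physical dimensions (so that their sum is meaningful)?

In SI base units:
  (148 1/Hz) / (780 kg m^2 s^-3 A^-2):  [s] / [kg·m²·s⁻³·A⁻²] = kg⁻¹·m⁻²·s⁴·A²
  17.3 A·s/V:  A·s·V⁻¹ = A·s·(J·C⁻¹)⁻¹ = kg⁻¹·m⁻²·s⁴·A²
Both are kg⁻¹·m⁻²·s⁴·A², so they have the same dimensions and can be added.

Yes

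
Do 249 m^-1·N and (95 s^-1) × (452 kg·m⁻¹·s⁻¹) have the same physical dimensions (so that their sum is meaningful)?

No

Reduce each to base SI dimensions:
  249 m^-1·N:  N·m⁻¹ = kg·m·s⁻²·m⁻¹ = kg·s⁻²
  (95 s^-1) × (452 kg·m⁻¹·s⁻¹):  [s⁻¹] · [kg·m⁻¹·s⁻¹] = kg·m⁻¹·s⁻²
kg·s⁻² ≠ kg·m⁻¹·s⁻², so they cannot be added.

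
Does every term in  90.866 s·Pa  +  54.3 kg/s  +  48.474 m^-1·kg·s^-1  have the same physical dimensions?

Expand each in SI base units:
  90.866 s·Pa:  Pa·s = N·m⁻²·s = kg·m⁻¹·s⁻¹
  54.3 kg/s:  kg·s⁻¹
  48.474 m^-1·kg·s^-1:  kg·m⁻¹·s⁻¹
The terms do not share a single dimension (kg·m⁻¹·s⁻¹ vs kg·s⁻¹).

No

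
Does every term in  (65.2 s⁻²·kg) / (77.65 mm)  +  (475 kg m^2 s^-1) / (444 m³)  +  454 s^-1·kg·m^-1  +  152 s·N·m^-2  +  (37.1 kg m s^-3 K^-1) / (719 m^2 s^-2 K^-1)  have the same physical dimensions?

Dimensions:
  (65.2 s⁻²·kg) / (77.65 mm):  [kg·s⁻²] / [m] = kg·m⁻¹·s⁻²
  (475 kg m^2 s^-1) / (444 m³):  [kg·m²·s⁻¹] / [m³] = kg·m⁻¹·s⁻¹
  454 s^-1·kg·m^-1:  kg·m⁻¹·s⁻¹
  152 s·N·m^-2:  N·s·m⁻² = kg·m·s⁻²·s·m⁻² = kg·m⁻¹·s⁻¹
  (37.1 kg m s^-3 K^-1) / (719 m^2 s^-2 K^-1):  [kg·m·s⁻³·K⁻¹] / [m²·s⁻²·K⁻¹] = kg·m⁻¹·s⁻¹
The terms do not share a single dimension (kg·m⁻¹·s⁻² vs kg·m⁻¹·s⁻¹).

No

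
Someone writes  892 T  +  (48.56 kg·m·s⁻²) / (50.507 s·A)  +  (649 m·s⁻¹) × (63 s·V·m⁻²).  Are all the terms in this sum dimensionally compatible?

In SI base units:
  892 T:  T = Wb·m⁻² = kg·s⁻²·A⁻¹
  (48.56 kg·m·s⁻²) / (50.507 s·A):  [kg·m·s⁻²] / [s·A] = kg·m·s⁻³·A⁻¹
  (649 m·s⁻¹) × (63 s·V·m⁻²):  [m·s⁻¹] · [kg·s⁻²·A⁻¹] = kg·m·s⁻³·A⁻¹
The terms do not share a single dimension (kg·m·s⁻³·A⁻¹ vs kg·s⁻²·A⁻¹).

No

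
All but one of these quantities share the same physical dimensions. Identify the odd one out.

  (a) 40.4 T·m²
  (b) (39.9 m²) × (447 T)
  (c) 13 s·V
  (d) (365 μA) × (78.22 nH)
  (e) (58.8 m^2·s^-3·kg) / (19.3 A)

Dimensions:
  (a) T·m² = Wb·m⁻²·m² = kg·m²·s⁻²·A⁻¹
  (b) [m²] · [kg·s⁻²·A⁻¹] = kg·m²·s⁻²·A⁻¹
  (c) V·s = J·C⁻¹·s = kg·m²·s⁻²·A⁻¹
  (d) [A] · [kg·m²·s⁻²·A⁻²] = kg·m²·s⁻²·A⁻¹
  (e) [kg·m²·s⁻³] / [A] = kg·m²·s⁻³·A⁻¹
All reduce to kg·m²·s⁻²·A⁻¹ except (e), which is kg·m²·s⁻³·A⁻¹.

(e)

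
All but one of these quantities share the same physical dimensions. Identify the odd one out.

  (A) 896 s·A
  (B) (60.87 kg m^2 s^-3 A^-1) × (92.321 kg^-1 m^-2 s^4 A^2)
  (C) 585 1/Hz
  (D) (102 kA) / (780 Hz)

(C)

In SI base units:
  (A) A·s = s·A
  (B) [kg·m²·s⁻³·A⁻¹] · [kg⁻¹·m⁻²·s⁴·A²] = s·A
  (C) Hz⁻¹ = (s⁻¹)⁻¹ = s
  (D) [A] / [s⁻¹] = s·A
All reduce to s·A except (C), which is s.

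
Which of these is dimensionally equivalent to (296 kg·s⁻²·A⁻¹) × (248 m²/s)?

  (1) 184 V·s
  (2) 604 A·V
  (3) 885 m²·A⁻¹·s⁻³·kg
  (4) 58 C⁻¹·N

Reference: [kg·s⁻²·A⁻¹] · [m²·s⁻¹] = kg·m²·s⁻³·A⁻¹.
Each option:
  (1) V·s = J·C⁻¹·s = kg·m²·s⁻²·A⁻¹
  (2) V·A = J·C⁻¹·A = kg·m²·s⁻³
  (3) kg·m²·s⁻³·A⁻¹  ← same
  (4) N·C⁻¹ = kg·m·s⁻²·(s·A)⁻¹ = kg·m·s⁻³·A⁻¹
Only (3) matches kg·m²·s⁻³·A⁻¹.

(3)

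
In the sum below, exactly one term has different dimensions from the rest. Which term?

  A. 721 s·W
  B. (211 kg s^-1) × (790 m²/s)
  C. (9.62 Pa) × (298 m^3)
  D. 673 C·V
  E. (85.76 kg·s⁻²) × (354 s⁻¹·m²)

E.

Dimensions:
  A. W·s = J·s⁻¹·s = kg·m²·s⁻²
  B. [kg·s⁻¹] · [m²·s⁻¹] = kg·m²·s⁻²
  C. [kg·m⁻¹·s⁻²] · [m³] = kg·m²·s⁻²
  D. C·V = s·A·J·C⁻¹ = kg·m²·s⁻²
  E. [kg·s⁻²] · [m²·s⁻¹] = kg·m²·s⁻³
All reduce to kg·m²·s⁻² except E., which is kg·m²·s⁻³.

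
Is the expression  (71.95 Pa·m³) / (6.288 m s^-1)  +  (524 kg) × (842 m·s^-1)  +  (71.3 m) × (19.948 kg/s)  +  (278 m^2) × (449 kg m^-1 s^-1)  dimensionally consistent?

Expand each in SI base units:
  (71.95 Pa·m³) / (6.288 m s^-1):  [kg·m²·s⁻²] / [m·s⁻¹] = kg·m·s⁻¹
  (524 kg) × (842 m·s^-1):  [kg] · [m·s⁻¹] = kg·m·s⁻¹
  (71.3 m) × (19.948 kg/s):  [m] · [kg·s⁻¹] = kg·m·s⁻¹
  (278 m^2) × (449 kg m^-1 s^-1):  [m²] · [kg·m⁻¹·s⁻¹] = kg·m·s⁻¹
Every term reduces to kg·m·s⁻¹.

Yes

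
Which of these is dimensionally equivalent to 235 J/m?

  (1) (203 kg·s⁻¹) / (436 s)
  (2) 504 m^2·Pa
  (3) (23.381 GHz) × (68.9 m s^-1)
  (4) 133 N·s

Reference: J·m⁻¹ = N·m·m⁻¹ = kg·m·s⁻².
Each option:
  (1) [kg·s⁻¹] / [s] = kg·s⁻²
  (2) Pa·m² = N·m⁻²·m² = kg·m·s⁻²  ← same
  (3) [s⁻¹] · [m·s⁻¹] = m·s⁻²
  (4) N·s = kg·m·s⁻²·s = kg·m·s⁻¹
Only (2) matches kg·m·s⁻².

(2)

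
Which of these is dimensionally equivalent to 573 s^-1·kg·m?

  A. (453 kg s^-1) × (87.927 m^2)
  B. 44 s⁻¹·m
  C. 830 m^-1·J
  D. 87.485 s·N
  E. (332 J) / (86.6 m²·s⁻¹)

Reference: kg·m·s⁻¹.
Each option:
  A. [kg·s⁻¹] · [m²] = kg·m²·s⁻¹
  B. m·s⁻¹
  C. J·m⁻¹ = N·m·m⁻¹ = kg·m·s⁻²
  D. N·s = kg·m·s⁻²·s = kg·m·s⁻¹  ← same
  E. [kg·m²·s⁻²] / [m²·s⁻¹] = kg·s⁻¹
Only D. matches kg·m·s⁻¹.

D.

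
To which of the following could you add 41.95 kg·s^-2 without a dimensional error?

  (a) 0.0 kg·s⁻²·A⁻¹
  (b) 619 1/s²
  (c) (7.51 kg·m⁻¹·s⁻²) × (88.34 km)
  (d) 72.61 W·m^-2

(c)

Reference: kg·s⁻².
Each option:
  (a) kg·s⁻²·A⁻¹
  (b) s⁻²
  (c) [kg·m⁻¹·s⁻²] · [m] = kg·s⁻²  ← same
  (d) W·m⁻² = J·s⁻¹·m⁻² = kg·s⁻³
Only (c) matches kg·s⁻².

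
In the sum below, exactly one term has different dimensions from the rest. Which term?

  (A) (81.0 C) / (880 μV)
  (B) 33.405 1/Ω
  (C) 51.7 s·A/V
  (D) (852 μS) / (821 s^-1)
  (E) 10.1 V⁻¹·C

(B)

Work out the base dimensions of each:
  (A) [s·A] / [kg·m²·s⁻³·A⁻¹] = kg⁻¹·m⁻²·s⁴·A²
  (B) Ω⁻¹ = (V·A⁻¹)⁻¹ = kg⁻¹·m⁻²·s³·A²
  (C) A·s·V⁻¹ = A·s·(J·C⁻¹)⁻¹ = kg⁻¹·m⁻²·s⁴·A²
  (D) [kg⁻¹·m⁻²·s³·A²] / [s⁻¹] = kg⁻¹·m⁻²·s⁴·A²
  (E) C·V⁻¹ = s·A·(J·C⁻¹)⁻¹ = kg⁻¹·m⁻²·s⁴·A²
All reduce to kg⁻¹·m⁻²·s⁴·A² except (B), which is kg⁻¹·m⁻²·s³·A².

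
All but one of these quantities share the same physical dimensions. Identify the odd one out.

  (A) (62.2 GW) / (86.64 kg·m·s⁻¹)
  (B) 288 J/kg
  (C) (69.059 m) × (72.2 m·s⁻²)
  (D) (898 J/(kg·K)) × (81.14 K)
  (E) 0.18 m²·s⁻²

(A)

In SI base units:
  (A) [kg·m²·s⁻³] / [kg·m·s⁻¹] = m·s⁻²
  (B) J·kg⁻¹ = N·m·kg⁻¹ = m²·s⁻²
  (C) [m] · [m·s⁻²] = m²·s⁻²
  (D) [m²·s⁻²·K⁻¹] · [K] = m²·s⁻²
  (E) m²·s⁻²
All reduce to m²·s⁻² except (A), which is m·s⁻².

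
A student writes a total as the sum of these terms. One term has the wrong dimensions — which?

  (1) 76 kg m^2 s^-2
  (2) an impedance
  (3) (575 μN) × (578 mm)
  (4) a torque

Expand each in SI base units:
  (1) kg·m²·s⁻²
  (2) [impedance] = kg·m²·s⁻³·A⁻²
  (3) [kg·m·s⁻²] · [m] = kg·m²·s⁻²
  (4) [torque] = kg·m²·s⁻²
All reduce to kg·m²·s⁻² except (2), which is kg·m²·s⁻³·A⁻².

(2)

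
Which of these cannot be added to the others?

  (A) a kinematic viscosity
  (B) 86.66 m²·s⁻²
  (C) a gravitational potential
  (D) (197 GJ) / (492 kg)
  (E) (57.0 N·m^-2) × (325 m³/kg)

In SI base units:
  (A) [kinematic viscosity] = m²·s⁻¹
  (B) m²·s⁻²
  (C) [gravitational potential] = m²·s⁻²
  (D) [kg·m²·s⁻²] / [kg] = m²·s⁻²
  (E) [kg·m⁻¹·s⁻²] · [kg⁻¹·m³] = m²·s⁻²
All reduce to m²·s⁻² except (A), which is m²·s⁻¹.

(A)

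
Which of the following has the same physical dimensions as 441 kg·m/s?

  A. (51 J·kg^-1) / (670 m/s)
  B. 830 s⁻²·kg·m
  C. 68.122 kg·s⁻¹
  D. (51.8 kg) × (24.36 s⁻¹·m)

Reference: kg·m·s⁻¹.
Each option:
  A. [m²·s⁻²] / [m·s⁻¹] = m·s⁻¹
  B. kg·m·s⁻²
  C. kg·s⁻¹
  D. [kg] · [m·s⁻¹] = kg·m·s⁻¹  ← same
Only D. matches kg·m·s⁻¹.

D.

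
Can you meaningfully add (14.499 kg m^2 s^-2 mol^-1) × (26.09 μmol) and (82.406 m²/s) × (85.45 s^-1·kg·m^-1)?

No

Work out the base dimensions of each:
  (14.499 kg m^2 s^-2 mol^-1) × (26.09 μmol):  [kg·m²·s⁻²·mol⁻¹] · [mol] = kg·m²·s⁻²
  (82.406 m²/s) × (85.45 s^-1·kg·m^-1):  [m²·s⁻¹] · [kg·m⁻¹·s⁻¹] = kg·m·s⁻²
kg·m²·s⁻² ≠ kg·m·s⁻², so they cannot be added.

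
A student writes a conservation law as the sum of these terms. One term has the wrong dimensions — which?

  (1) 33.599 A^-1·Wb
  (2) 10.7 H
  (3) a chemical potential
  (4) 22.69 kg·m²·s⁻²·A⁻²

Expand each in SI base units:
  (1) Wb·A⁻¹ = V·s·A⁻¹ = kg·m²·s⁻²·A⁻²
  (2) H = V·s·A⁻¹ = kg·m²·s⁻²·A⁻²
  (3) [chemical potential] = kg·m²·s⁻²·mol⁻¹
  (4) kg·m²·s⁻²·A⁻²
All reduce to kg·m²·s⁻²·A⁻² except (3), which is kg·m²·s⁻²·mol⁻¹.

(3)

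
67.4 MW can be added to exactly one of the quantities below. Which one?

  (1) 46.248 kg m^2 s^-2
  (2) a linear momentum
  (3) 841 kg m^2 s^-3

Reference: W = J·s⁻¹ = kg·m²·s⁻³.
Each option:
  (1) kg·m²·s⁻²
  (2) [linear momentum] = kg·m·s⁻¹
  (3) kg·m²·s⁻³  ← same
Only (3) matches kg·m²·s⁻³.

(3)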